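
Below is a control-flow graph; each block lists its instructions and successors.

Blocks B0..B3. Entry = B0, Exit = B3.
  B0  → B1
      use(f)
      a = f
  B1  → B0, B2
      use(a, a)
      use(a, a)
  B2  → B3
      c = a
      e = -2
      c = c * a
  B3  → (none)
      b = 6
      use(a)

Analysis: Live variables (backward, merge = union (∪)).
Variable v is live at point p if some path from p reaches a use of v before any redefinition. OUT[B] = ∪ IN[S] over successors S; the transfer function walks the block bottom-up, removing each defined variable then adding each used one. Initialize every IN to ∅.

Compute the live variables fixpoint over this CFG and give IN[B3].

Answer: {a}

Derivation:
Converged values:
  B0:   IN={f}   OUT={a, f}
  B1:   IN={a, f}   OUT={a, f}
  B2:   IN={a}   OUT={a}
  B3:   IN={a}   OUT={}

B3 is the boundary node: OUT[B3] = {}
Applying B3's transfer function to that OUT value gives IN[B3] (row B3 above).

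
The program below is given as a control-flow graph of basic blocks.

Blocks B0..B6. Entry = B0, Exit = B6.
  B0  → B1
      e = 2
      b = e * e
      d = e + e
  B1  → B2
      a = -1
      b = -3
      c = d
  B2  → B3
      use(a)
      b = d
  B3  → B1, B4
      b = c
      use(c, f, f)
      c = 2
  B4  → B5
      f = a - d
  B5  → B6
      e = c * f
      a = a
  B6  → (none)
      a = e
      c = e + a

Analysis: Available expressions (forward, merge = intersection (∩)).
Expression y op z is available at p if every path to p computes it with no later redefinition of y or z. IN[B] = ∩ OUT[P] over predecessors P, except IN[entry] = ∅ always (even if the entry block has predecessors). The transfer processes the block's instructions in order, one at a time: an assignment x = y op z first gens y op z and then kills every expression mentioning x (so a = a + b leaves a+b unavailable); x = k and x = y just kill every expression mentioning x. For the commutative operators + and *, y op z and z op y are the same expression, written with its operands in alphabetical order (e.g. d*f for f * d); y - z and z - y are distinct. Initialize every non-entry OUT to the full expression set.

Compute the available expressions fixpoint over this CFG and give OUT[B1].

Answer: {e*e, e+e}

Working:
Converged values:
  B0:  IN={}  OUT={e*e, e+e}
  B1:  IN={e*e, e+e}  OUT={e*e, e+e}
  B2:  IN={e*e, e+e}  OUT={e*e, e+e}
  B3:  IN={e*e, e+e}  OUT={e*e, e+e}
  B4:  IN={e*e, e+e}  OUT={a-d, e*e, e+e}
  B5:  IN={a-d, e*e, e+e}  OUT={c*f}
  B6:  IN={c*f}  OUT={a+e}

Merge at B1: IN[B1] = OUT[B0] ∩ OUT[B3] = {e*e, e+e}
Applying B1's transfer function to that IN value gives OUT[B1] (row B1 above).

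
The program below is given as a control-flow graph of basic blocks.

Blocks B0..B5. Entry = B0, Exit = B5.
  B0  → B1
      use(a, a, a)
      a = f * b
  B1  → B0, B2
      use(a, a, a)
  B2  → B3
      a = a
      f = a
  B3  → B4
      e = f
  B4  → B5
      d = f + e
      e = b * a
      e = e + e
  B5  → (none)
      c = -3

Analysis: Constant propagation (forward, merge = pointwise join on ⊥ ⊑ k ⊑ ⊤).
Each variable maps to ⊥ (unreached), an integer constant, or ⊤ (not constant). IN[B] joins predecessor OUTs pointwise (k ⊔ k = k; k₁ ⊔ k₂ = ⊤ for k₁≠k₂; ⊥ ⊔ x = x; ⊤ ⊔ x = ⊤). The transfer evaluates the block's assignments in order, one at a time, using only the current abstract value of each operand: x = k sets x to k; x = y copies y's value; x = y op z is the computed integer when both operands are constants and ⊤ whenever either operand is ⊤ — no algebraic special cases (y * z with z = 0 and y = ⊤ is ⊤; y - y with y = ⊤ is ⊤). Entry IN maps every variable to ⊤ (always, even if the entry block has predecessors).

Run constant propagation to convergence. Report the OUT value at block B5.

Per-block solution:
  B0:   IN=(all ⊤)   OUT=(all ⊤)
  B1:   IN=(all ⊤)   OUT=(all ⊤)
  B2:   IN=(all ⊤)   OUT=(all ⊤)
  B3:   IN=(all ⊤)   OUT=(all ⊤)
  B4:   IN=(all ⊤)   OUT=(all ⊤)
  B5:   IN=(all ⊤)   OUT={c:-3; rest ⊤}

Merge at B5: IN[B5] = OUT[B4] = {a: ⊤, b: ⊤, c: ⊤, d: ⊤, e: ⊤, f: ⊤}
Applying B5's transfer function to that IN value gives OUT[B5] (row B5 above).

Answer: {a: ⊤, b: ⊤, c: -3, d: ⊤, e: ⊤, f: ⊤}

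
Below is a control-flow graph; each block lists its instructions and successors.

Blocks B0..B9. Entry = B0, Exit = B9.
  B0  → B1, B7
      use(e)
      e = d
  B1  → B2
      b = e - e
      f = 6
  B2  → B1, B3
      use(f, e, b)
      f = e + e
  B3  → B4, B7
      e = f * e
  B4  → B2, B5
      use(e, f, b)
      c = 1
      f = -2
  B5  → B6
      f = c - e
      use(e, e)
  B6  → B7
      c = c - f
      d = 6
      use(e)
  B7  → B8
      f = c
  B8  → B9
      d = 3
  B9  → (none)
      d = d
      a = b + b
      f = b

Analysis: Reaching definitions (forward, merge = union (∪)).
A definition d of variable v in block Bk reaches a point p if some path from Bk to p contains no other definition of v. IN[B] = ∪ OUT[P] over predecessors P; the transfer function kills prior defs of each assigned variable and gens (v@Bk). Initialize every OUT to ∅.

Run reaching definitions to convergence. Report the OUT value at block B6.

Answer: {b@B1, c@B6, d@B6, e@B3, f@B5}

Working:
Fixpoint table:
  B0:   IN={}   OUT={e@B0}
  B1:   IN={b@B1, c@B4, e@B0, e@B3, f@B2}   OUT={b@B1, c@B4, e@B0, e@B3, f@B1}
  B2:   IN={b@B1, c@B4, e@B0, e@B3, f@B1, f@B4}   OUT={b@B1, c@B4, e@B0, e@B3, f@B2}
  B3:   IN={b@B1, c@B4, e@B0, e@B3, f@B2}   OUT={b@B1, c@B4, e@B3, f@B2}
  B4:   IN={b@B1, c@B4, e@B3, f@B2}   OUT={b@B1, c@B4, e@B3, f@B4}
  B5:   IN={b@B1, c@B4, e@B3, f@B4}   OUT={b@B1, c@B4, e@B3, f@B5}
  B6:   IN={b@B1, c@B4, e@B3, f@B5}   OUT={b@B1, c@B6, d@B6, e@B3, f@B5}
  B7:   IN={b@B1, c@B4, c@B6, d@B6, e@B0, e@B3, f@B2, f@B5}   OUT={b@B1, c@B4, c@B6, d@B6, e@B0, e@B3, f@B7}
  B8:   IN={b@B1, c@B4, c@B6, d@B6, e@B0, e@B3, f@B7}   OUT={b@B1, c@B4, c@B6, d@B8, e@B0, e@B3, f@B7}
  B9:   IN={b@B1, c@B4, c@B6, d@B8, e@B0, e@B3, f@B7}   OUT={a@B9, b@B1, c@B4, c@B6, d@B9, e@B0, e@B3, f@B9}

Merge at B6: IN[B6] = OUT[B5] = {b@B1, c@B4, e@B3, f@B5}
Applying B6's transfer function to that IN value gives OUT[B6] (row B6 above).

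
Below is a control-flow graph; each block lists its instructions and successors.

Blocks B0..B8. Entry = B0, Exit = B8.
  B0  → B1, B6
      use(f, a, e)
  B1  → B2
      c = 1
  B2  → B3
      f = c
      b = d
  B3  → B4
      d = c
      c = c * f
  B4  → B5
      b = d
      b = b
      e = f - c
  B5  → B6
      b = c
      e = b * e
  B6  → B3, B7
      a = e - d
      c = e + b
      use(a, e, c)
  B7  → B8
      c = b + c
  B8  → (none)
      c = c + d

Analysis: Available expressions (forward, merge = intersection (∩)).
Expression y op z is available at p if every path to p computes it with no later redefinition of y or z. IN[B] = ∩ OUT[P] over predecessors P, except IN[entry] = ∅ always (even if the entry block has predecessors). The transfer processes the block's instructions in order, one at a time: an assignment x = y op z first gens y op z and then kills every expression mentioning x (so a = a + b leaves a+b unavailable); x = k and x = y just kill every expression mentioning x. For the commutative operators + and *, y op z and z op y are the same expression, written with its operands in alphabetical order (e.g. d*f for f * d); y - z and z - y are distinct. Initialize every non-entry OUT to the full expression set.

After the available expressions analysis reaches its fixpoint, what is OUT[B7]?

Converged values:
  B0: | IN={} | OUT={}
  B1: | IN={} | OUT={}
  B2: | IN={} | OUT={}
  B3: | IN={} | OUT={}
  B4: | IN={} | OUT={f-c}
  B5: | IN={f-c} | OUT={f-c}
  B6: | IN={} | OUT={b+e, e-d}
  B7: | IN={b+e, e-d} | OUT={b+e, e-d}
  B8: | IN={b+e, e-d} | OUT={b+e, e-d}

Merge at B7: IN[B7] = OUT[B6] = {b+e, e-d}
Applying B7's transfer function to that IN value gives OUT[B7] (row B7 above).

Answer: {b+e, e-d}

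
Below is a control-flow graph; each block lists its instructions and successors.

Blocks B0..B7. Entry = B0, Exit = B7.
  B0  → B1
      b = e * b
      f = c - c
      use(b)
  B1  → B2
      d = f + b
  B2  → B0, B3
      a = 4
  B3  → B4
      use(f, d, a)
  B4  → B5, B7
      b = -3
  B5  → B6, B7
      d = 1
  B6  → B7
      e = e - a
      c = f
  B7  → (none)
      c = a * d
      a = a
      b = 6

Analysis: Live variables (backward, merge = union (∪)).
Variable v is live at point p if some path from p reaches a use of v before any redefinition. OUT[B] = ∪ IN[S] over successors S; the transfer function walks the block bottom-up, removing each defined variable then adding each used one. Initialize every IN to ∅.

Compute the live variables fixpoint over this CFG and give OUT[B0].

Converged values:
  B0:  IN={b, c, e}  OUT={b, c, e, f}
  B1:  IN={b, c, e, f}  OUT={b, c, d, e, f}
  B2:  IN={b, c, d, e, f}  OUT={a, b, c, d, e, f}
  B3:  IN={a, d, e, f}  OUT={a, d, e, f}
  B4:  IN={a, d, e, f}  OUT={a, d, e, f}
  B5:  IN={a, e, f}  OUT={a, d, e, f}
  B6:  IN={a, d, e, f}  OUT={a, d}
  B7:  IN={a, d}  OUT={}

Merge at B0: OUT[B0] = IN[B1] = {b, c, e, f}

Answer: {b, c, e, f}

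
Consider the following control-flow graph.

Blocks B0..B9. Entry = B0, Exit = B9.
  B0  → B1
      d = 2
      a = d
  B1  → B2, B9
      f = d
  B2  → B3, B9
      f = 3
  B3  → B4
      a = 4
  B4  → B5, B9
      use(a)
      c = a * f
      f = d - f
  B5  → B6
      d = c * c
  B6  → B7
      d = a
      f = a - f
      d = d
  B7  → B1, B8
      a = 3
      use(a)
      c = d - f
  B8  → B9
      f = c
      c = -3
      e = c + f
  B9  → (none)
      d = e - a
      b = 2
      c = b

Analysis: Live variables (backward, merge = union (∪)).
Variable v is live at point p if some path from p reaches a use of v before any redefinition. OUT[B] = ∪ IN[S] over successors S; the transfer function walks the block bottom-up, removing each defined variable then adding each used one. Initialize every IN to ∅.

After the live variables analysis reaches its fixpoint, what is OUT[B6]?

Answer: {d, e, f}

Trace:
Converged values:
  B0:  IN={e}  OUT={a, d, e}
  B1:  IN={a, d, e}  OUT={a, d, e}
  B2:  IN={a, d, e}  OUT={a, d, e, f}
  B3:  IN={d, e, f}  OUT={a, d, e, f}
  B4:  IN={a, d, e, f}  OUT={a, c, e, f}
  B5:  IN={a, c, e, f}  OUT={a, e, f}
  B6:  IN={a, e, f}  OUT={d, e, f}
  B7:  IN={d, e, f}  OUT={a, c, d, e}
  B8:  IN={a, c}  OUT={a, e}
  B9:  IN={a, e}  OUT={}

Merge at B6: OUT[B6] = IN[B7] = {d, e, f}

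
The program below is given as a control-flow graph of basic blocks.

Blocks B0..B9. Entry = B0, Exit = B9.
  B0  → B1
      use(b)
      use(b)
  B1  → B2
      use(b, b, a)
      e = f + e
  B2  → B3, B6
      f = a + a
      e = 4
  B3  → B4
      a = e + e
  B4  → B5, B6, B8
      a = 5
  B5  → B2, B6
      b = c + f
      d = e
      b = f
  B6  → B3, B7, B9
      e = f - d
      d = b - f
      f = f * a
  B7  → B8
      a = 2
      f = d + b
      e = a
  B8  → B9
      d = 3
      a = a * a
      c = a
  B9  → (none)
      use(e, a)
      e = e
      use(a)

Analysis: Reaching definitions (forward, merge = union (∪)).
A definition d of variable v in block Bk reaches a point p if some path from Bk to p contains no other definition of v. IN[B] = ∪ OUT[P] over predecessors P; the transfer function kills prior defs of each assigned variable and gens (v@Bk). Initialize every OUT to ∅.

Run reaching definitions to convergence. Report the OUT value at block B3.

Converged values:
  B0:   IN={}   OUT={}
  B1:   IN={}   OUT={e@B1}
  B2:   IN={a@B4, b@B5, d@B5, e@B1, e@B2, e@B6, f@B2, f@B6}   OUT={a@B4, b@B5, d@B5, e@B2, f@B2}
  B3:   IN={a@B4, b@B5, d@B5, d@B6, e@B2, e@B6, f@B2, f@B6}   OUT={a@B3, b@B5, d@B5, d@B6, e@B2, e@B6, f@B2, f@B6}
  B4:   IN={a@B3, b@B5, d@B5, d@B6, e@B2, e@B6, f@B2, f@B6}   OUT={a@B4, b@B5, d@B5, d@B6, e@B2, e@B6, f@B2, f@B6}
  B5:   IN={a@B4, b@B5, d@B5, d@B6, e@B2, e@B6, f@B2, f@B6}   OUT={a@B4, b@B5, d@B5, e@B2, e@B6, f@B2, f@B6}
  B6:   IN={a@B4, b@B5, d@B5, d@B6, e@B2, e@B6, f@B2, f@B6}   OUT={a@B4, b@B5, d@B6, e@B6, f@B6}
  B7:   IN={a@B4, b@B5, d@B6, e@B6, f@B6}   OUT={a@B7, b@B5, d@B6, e@B7, f@B7}
  B8:   IN={a@B4, a@B7, b@B5, d@B5, d@B6, e@B2, e@B6, e@B7, f@B2, f@B6, f@B7}   OUT={a@B8, b@B5, c@B8, d@B8, e@B2, e@B6, e@B7, f@B2, f@B6, f@B7}
  B9:   IN={a@B4, a@B8, b@B5, c@B8, d@B6, d@B8, e@B2, e@B6, e@B7, f@B2, f@B6, f@B7}   OUT={a@B4, a@B8, b@B5, c@B8, d@B6, d@B8, e@B9, f@B2, f@B6, f@B7}

Merge at B3: IN[B3] = OUT[B2] ⊔ OUT[B6] = {a@B4, b@B5, d@B5, d@B6, e@B2, e@B6, f@B2, f@B6}
Applying B3's transfer function to that IN value gives OUT[B3] (row B3 above).

Answer: {a@B3, b@B5, d@B5, d@B6, e@B2, e@B6, f@B2, f@B6}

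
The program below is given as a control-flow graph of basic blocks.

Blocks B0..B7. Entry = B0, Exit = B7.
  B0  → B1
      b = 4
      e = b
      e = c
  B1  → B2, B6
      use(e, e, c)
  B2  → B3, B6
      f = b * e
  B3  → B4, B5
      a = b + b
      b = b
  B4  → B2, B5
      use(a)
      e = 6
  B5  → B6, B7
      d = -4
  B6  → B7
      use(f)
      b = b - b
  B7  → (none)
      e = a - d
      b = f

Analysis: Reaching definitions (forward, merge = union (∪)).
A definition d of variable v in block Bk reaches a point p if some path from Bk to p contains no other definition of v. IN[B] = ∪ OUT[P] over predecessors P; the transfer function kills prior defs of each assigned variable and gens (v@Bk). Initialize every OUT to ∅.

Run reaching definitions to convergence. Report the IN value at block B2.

Answer: {a@B3, b@B0, b@B3, e@B0, e@B4, f@B2}

Trace:
Converged values:
  B0: | IN={} | OUT={b@B0, e@B0}
  B1: | IN={b@B0, e@B0} | OUT={b@B0, e@B0}
  B2: | IN={a@B3, b@B0, b@B3, e@B0, e@B4, f@B2} | OUT={a@B3, b@B0, b@B3, e@B0, e@B4, f@B2}
  B3: | IN={a@B3, b@B0, b@B3, e@B0, e@B4, f@B2} | OUT={a@B3, b@B3, e@B0, e@B4, f@B2}
  B4: | IN={a@B3, b@B3, e@B0, e@B4, f@B2} | OUT={a@B3, b@B3, e@B4, f@B2}
  B5: | IN={a@B3, b@B3, e@B0, e@B4, f@B2} | OUT={a@B3, b@B3, d@B5, e@B0, e@B4, f@B2}
  B6: | IN={a@B3, b@B0, b@B3, d@B5, e@B0, e@B4, f@B2} | OUT={a@B3, b@B6, d@B5, e@B0, e@B4, f@B2}
  B7: | IN={a@B3, b@B3, b@B6, d@B5, e@B0, e@B4, f@B2} | OUT={a@B3, b@B7, d@B5, e@B7, f@B2}

Merge at B2: IN[B2] = OUT[B1] ⊔ OUT[B4] = {a@B3, b@B0, b@B3, e@B0, e@B4, f@B2}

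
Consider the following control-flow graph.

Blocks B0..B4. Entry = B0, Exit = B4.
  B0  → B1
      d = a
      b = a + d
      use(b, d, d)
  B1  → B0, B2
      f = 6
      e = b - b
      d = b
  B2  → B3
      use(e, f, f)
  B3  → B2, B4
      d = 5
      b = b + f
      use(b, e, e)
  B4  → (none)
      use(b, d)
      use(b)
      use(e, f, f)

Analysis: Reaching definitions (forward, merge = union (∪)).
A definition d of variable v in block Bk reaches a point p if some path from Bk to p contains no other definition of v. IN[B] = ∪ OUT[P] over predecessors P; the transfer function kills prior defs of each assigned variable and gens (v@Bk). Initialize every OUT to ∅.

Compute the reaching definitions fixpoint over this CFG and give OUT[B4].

Per-block solution:
  B0:  IN={b@B0, d@B1, e@B1, f@B1}  OUT={b@B0, d@B0, e@B1, f@B1}
  B1:  IN={b@B0, d@B0, e@B1, f@B1}  OUT={b@B0, d@B1, e@B1, f@B1}
  B2:  IN={b@B0, b@B3, d@B1, d@B3, e@B1, f@B1}  OUT={b@B0, b@B3, d@B1, d@B3, e@B1, f@B1}
  B3:  IN={b@B0, b@B3, d@B1, d@B3, e@B1, f@B1}  OUT={b@B3, d@B3, e@B1, f@B1}
  B4:  IN={b@B3, d@B3, e@B1, f@B1}  OUT={b@B3, d@B3, e@B1, f@B1}

Merge at B4: IN[B4] = OUT[B3] = {b@B3, d@B3, e@B1, f@B1}
Applying B4's transfer function to that IN value gives OUT[B4] (row B4 above).

Answer: {b@B3, d@B3, e@B1, f@B1}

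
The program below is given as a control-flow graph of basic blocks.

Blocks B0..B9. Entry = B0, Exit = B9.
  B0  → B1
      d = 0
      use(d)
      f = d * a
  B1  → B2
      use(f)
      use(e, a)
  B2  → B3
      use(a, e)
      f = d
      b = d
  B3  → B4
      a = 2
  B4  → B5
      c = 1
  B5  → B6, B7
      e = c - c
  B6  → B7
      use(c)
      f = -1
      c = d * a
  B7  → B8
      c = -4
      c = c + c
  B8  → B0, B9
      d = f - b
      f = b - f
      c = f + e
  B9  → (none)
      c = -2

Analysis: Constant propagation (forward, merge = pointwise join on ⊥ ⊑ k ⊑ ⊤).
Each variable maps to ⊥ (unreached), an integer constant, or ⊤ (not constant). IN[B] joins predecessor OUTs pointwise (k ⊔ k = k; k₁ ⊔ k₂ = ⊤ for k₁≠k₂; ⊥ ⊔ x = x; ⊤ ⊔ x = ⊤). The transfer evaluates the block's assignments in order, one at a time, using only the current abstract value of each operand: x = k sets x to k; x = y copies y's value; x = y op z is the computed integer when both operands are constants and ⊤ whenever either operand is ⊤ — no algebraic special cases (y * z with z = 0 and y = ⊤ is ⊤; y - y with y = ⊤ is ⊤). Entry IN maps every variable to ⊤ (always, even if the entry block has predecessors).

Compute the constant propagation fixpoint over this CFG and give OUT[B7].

Answer: {a: 2, b: 0, c: -8, d: 0, e: 0, f: ⊤}

Derivation:
Converged values:
  B0:  IN=(all ⊤)  OUT={d:0; rest ⊤}
  B1:  IN={d:0; rest ⊤}  OUT={d:0; rest ⊤}
  B2:  IN={d:0; rest ⊤}  OUT={b:0, d:0, f:0; rest ⊤}
  B3:  IN={b:0, d:0, f:0; rest ⊤}  OUT={a:2, b:0, d:0, f:0; rest ⊤}
  B4:  IN={a:2, b:0, d:0, f:0; rest ⊤}  OUT={a:2, b:0, c:1, d:0, f:0; rest ⊤}
  B5:  IN={a:2, b:0, c:1, d:0, f:0; rest ⊤}  OUT={a:2, b:0, c:1, d:0, e:0, f:0; rest ⊤}
  B6:  IN={a:2, b:0, c:1, d:0, e:0, f:0; rest ⊤}  OUT={a:2, b:0, c:0, d:0, e:0, f:-1; rest ⊤}
  B7:  IN={a:2, b:0, d:0, e:0; rest ⊤}  OUT={a:2, b:0, c:-8, d:0, e:0; rest ⊤}
  B8:  IN={a:2, b:0, c:-8, d:0, e:0; rest ⊤}  OUT={a:2, b:0, e:0; rest ⊤}
  B9:  IN={a:2, b:0, e:0; rest ⊤}  OUT={a:2, b:0, c:-2, e:0; rest ⊤}

Merge at B7: IN[B7] = OUT[B5] ⊔ OUT[B6] = {a: 2, b: 0, c: ⊤, d: 0, e: 0, f: ⊤}
Applying B7's transfer function to that IN value gives OUT[B7] (row B7 above).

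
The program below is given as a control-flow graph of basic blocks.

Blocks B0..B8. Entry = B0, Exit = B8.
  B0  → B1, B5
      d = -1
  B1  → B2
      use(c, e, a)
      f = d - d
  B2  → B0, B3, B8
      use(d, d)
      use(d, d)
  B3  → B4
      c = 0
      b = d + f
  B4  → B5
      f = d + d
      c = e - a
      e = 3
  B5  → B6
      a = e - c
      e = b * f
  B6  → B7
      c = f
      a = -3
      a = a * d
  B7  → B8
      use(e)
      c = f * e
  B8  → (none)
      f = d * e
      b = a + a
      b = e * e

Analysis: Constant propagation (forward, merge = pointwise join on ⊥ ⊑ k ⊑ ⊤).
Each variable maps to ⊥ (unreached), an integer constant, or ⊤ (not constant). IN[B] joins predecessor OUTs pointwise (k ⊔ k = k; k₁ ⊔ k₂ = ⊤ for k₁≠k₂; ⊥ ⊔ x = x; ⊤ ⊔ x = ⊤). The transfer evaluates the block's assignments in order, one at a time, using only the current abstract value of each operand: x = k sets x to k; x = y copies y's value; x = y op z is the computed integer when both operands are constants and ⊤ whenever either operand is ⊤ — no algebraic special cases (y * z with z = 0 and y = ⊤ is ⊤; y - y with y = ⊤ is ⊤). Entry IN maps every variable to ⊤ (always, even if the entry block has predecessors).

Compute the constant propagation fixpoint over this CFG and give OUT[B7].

Answer: {a: 3, b: ⊤, c: ⊤, d: -1, e: ⊤, f: ⊤}

Trace:
Converged values:
  B0: | IN=(all ⊤) | OUT={d:-1; rest ⊤}
  B1: | IN={d:-1; rest ⊤} | OUT={d:-1, f:0; rest ⊤}
  B2: | IN={d:-1, f:0; rest ⊤} | OUT={d:-1, f:0; rest ⊤}
  B3: | IN={d:-1, f:0; rest ⊤} | OUT={b:-1, c:0, d:-1, f:0; rest ⊤}
  B4: | IN={b:-1, c:0, d:-1, f:0; rest ⊤} | OUT={b:-1, d:-1, e:3, f:-2; rest ⊤}
  B5: | IN={d:-1; rest ⊤} | OUT={d:-1; rest ⊤}
  B6: | IN={d:-1; rest ⊤} | OUT={a:3, d:-1; rest ⊤}
  B7: | IN={a:3, d:-1; rest ⊤} | OUT={a:3, d:-1; rest ⊤}
  B8: | IN={d:-1; rest ⊤} | OUT={d:-1; rest ⊤}

Merge at B7: IN[B7] = OUT[B6] = {a: 3, b: ⊤, c: ⊤, d: -1, e: ⊤, f: ⊤}
Applying B7's transfer function to that IN value gives OUT[B7] (row B7 above).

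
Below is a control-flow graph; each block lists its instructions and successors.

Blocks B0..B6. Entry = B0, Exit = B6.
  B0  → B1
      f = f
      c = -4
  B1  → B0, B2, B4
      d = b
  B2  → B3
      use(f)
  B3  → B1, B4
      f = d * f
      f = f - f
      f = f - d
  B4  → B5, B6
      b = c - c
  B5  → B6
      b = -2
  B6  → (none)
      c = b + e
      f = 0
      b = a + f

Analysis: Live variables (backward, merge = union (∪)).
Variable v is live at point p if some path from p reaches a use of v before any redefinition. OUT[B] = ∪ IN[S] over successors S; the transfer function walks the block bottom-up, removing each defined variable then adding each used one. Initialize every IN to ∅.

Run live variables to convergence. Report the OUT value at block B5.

Fixpoint table:
  B0:   IN={a, b, e, f}   OUT={a, b, c, e, f}
  B1:   IN={a, b, c, e, f}   OUT={a, b, c, d, e, f}
  B2:   IN={a, b, c, d, e, f}   OUT={a, b, c, d, e, f}
  B3:   IN={a, b, c, d, e, f}   OUT={a, b, c, e, f}
  B4:   IN={a, c, e}   OUT={a, b, e}
  B5:   IN={a, e}   OUT={a, b, e}
  B6:   IN={a, b, e}   OUT={}

Merge at B5: OUT[B5] = IN[B6] = {a, b, e}

Answer: {a, b, e}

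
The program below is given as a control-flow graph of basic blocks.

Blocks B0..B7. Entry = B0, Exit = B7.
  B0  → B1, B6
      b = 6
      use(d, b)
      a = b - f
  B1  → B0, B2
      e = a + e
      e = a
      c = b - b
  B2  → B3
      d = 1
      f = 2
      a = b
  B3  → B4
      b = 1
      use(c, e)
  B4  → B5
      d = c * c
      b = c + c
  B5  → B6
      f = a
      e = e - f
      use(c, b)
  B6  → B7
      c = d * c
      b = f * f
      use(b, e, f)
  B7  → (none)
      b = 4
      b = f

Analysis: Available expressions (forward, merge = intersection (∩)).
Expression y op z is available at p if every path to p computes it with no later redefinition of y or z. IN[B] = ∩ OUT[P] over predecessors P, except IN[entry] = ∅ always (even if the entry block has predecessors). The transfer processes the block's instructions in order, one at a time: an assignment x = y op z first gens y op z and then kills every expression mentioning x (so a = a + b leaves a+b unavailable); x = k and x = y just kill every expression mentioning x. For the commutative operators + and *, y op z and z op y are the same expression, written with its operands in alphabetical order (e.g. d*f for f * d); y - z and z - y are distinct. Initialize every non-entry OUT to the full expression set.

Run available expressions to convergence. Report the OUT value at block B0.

Fixpoint table:
  B0: | IN={} | OUT={b-f}
  B1: | IN={b-f} | OUT={b-b, b-f}
  B2: | IN={b-b, b-f} | OUT={b-b}
  B3: | IN={b-b} | OUT={}
  B4: | IN={} | OUT={c*c, c+c}
  B5: | IN={c*c, c+c} | OUT={c*c, c+c}
  B6: | IN={} | OUT={f*f}
  B7: | IN={f*f} | OUT={f*f}

Merge at B0 (entry node, so the boundary value {} is joined with the incoming edge(s)): IN[B0] = {} ∩ OUT[B1] = {}
Applying B0's transfer function to that IN value gives OUT[B0] (row B0 above).

Answer: {b-f}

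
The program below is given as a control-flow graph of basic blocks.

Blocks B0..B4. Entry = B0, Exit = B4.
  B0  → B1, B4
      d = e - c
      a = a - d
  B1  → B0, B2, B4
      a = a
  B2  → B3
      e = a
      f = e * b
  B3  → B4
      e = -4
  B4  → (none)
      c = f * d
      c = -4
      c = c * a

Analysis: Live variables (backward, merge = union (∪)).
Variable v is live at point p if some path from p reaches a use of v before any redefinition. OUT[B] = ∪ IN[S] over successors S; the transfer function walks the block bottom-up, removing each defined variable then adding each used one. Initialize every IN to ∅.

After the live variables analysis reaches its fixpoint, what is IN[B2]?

Answer: {a, b, d}

Working:
Converged values:
  B0: | IN={a, b, c, e, f} | OUT={a, b, c, d, e, f}
  B1: | IN={a, b, c, d, e, f} | OUT={a, b, c, d, e, f}
  B2: | IN={a, b, d} | OUT={a, d, f}
  B3: | IN={a, d, f} | OUT={a, d, f}
  B4: | IN={a, d, f} | OUT={}

Merge at B2: OUT[B2] = IN[B3] = {a, d, f}
Applying B2's transfer function to that OUT value gives IN[B2] (row B2 above).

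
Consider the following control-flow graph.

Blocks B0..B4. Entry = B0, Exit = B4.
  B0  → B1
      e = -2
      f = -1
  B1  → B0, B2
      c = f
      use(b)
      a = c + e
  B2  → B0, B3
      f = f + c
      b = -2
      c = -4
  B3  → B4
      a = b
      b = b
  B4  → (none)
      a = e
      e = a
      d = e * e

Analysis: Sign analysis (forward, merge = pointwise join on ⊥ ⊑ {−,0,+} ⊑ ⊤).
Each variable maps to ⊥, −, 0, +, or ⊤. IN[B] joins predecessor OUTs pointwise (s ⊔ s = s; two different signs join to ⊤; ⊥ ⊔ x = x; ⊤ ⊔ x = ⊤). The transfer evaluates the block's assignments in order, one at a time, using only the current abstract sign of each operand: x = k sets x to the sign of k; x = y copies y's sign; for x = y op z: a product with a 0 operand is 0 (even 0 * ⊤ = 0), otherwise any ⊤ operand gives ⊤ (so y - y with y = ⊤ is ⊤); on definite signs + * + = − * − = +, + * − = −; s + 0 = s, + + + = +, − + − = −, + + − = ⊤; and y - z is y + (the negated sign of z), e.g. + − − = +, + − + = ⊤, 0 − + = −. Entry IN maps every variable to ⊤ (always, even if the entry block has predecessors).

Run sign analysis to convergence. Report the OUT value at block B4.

Answer: {a: -, b: -, c: -, d: +, e: -, f: -}

Trace:
Converged values:
  B0:   IN=(all ⊤)   OUT={e:-, f:-; rest ⊤}
  B1:   IN={e:-, f:-; rest ⊤}   OUT={a:-, c:-, e:-, f:-; rest ⊤}
  B2:   IN={a:-, c:-, e:-, f:-; rest ⊤}   OUT={a:-, b:-, c:-, e:-, f:-; rest ⊤}
  B3:   IN={a:-, b:-, c:-, e:-, f:-; rest ⊤}   OUT={a:-, b:-, c:-, e:-, f:-; rest ⊤}
  B4:   IN={a:-, b:-, c:-, e:-, f:-; rest ⊤}   OUT={a:-, b:-, c:-, d:+, e:-, f:-; rest ⊤}

Merge at B4: IN[B4] = OUT[B3] = {a: -, b: -, c: -, d: ⊤, e: -, f: -}
Applying B4's transfer function to that IN value gives OUT[B4] (row B4 above).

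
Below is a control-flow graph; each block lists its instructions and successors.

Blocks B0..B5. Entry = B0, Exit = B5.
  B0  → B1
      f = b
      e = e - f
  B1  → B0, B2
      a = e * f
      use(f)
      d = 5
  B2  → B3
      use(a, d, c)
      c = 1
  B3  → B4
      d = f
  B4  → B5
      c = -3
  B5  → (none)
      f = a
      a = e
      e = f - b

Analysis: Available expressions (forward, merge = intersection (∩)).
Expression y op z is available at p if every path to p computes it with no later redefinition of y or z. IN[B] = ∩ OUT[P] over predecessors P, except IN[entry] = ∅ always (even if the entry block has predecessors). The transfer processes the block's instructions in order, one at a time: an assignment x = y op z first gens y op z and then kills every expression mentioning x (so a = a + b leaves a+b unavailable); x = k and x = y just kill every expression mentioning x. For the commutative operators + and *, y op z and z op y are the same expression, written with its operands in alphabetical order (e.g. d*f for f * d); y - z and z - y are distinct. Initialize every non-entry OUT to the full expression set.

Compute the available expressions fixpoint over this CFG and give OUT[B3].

Per-block solution:
  B0:   IN={}   OUT={}
  B1:   IN={}   OUT={e*f}
  B2:   IN={e*f}   OUT={e*f}
  B3:   IN={e*f}   OUT={e*f}
  B4:   IN={e*f}   OUT={e*f}
  B5:   IN={e*f}   OUT={f-b}

Merge at B3: IN[B3] = OUT[B2] = {e*f}
Applying B3's transfer function to that IN value gives OUT[B3] (row B3 above).

Answer: {e*f}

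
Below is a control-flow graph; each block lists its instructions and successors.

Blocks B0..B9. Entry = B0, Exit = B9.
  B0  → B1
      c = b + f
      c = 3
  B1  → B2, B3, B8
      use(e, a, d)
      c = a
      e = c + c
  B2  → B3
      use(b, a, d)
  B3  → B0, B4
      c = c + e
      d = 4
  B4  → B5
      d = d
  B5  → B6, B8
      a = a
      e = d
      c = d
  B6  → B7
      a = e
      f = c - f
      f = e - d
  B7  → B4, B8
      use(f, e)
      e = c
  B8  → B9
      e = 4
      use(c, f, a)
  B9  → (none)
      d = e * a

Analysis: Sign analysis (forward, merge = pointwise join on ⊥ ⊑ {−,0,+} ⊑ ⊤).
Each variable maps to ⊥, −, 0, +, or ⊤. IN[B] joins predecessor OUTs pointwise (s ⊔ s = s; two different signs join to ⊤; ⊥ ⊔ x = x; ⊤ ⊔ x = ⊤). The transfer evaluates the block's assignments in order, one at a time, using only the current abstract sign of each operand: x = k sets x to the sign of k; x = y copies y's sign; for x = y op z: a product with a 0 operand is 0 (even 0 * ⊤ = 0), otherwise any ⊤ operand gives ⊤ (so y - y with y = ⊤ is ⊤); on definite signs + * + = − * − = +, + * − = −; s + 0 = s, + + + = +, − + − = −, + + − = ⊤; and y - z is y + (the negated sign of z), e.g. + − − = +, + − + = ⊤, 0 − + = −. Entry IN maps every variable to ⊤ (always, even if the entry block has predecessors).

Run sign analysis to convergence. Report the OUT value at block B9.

Per-block solution:
  B0:  IN=(all ⊤)  OUT={c:+; rest ⊤}
  B1:  IN={c:+; rest ⊤}  OUT=(all ⊤)
  B2:  IN=(all ⊤)  OUT=(all ⊤)
  B3:  IN=(all ⊤)  OUT={d:+; rest ⊤}
  B4:  IN={d:+; rest ⊤}  OUT={d:+; rest ⊤}
  B5:  IN={d:+; rest ⊤}  OUT={c:+, d:+, e:+; rest ⊤}
  B6:  IN={c:+, d:+, e:+; rest ⊤}  OUT={a:+, c:+, d:+, e:+; rest ⊤}
  B7:  IN={a:+, c:+, d:+, e:+; rest ⊤}  OUT={a:+, c:+, d:+, e:+; rest ⊤}
  B8:  IN=(all ⊤)  OUT={e:+; rest ⊤}
  B9:  IN={e:+; rest ⊤}  OUT={e:+; rest ⊤}

Merge at B9: IN[B9] = OUT[B8] = {a: ⊤, b: ⊤, c: ⊤, d: ⊤, e: +, f: ⊤}
Applying B9's transfer function to that IN value gives OUT[B9] (row B9 above).

Answer: {a: ⊤, b: ⊤, c: ⊤, d: ⊤, e: +, f: ⊤}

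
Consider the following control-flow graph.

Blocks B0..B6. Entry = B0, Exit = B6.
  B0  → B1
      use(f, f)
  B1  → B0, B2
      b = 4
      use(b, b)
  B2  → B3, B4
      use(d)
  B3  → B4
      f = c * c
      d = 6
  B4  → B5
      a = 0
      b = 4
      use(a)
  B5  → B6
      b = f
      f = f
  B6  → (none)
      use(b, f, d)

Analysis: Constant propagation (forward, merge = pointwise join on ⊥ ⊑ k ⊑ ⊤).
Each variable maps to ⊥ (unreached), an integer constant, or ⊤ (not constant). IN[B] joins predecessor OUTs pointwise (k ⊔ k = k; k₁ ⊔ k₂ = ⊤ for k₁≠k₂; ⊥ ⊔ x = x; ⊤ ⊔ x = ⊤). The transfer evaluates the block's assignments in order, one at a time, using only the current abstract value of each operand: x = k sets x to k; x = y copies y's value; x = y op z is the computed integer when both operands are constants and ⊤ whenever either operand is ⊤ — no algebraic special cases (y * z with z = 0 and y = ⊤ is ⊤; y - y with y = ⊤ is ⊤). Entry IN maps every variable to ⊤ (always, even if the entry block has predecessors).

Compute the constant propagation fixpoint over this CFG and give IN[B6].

Answer: {a: 0, b: ⊤, c: ⊤, d: ⊤, e: ⊤, f: ⊤}

Trace:
Converged values:
  B0:   IN=(all ⊤)   OUT=(all ⊤)
  B1:   IN=(all ⊤)   OUT={b:4; rest ⊤}
  B2:   IN={b:4; rest ⊤}   OUT={b:4; rest ⊤}
  B3:   IN={b:4; rest ⊤}   OUT={b:4, d:6; rest ⊤}
  B4:   IN={b:4; rest ⊤}   OUT={a:0, b:4; rest ⊤}
  B5:   IN={a:0, b:4; rest ⊤}   OUT={a:0; rest ⊤}
  B6:   IN={a:0; rest ⊤}   OUT={a:0; rest ⊤}

Merge at B6: IN[B6] = OUT[B5] = {a: 0, b: ⊤, c: ⊤, d: ⊤, e: ⊤, f: ⊤}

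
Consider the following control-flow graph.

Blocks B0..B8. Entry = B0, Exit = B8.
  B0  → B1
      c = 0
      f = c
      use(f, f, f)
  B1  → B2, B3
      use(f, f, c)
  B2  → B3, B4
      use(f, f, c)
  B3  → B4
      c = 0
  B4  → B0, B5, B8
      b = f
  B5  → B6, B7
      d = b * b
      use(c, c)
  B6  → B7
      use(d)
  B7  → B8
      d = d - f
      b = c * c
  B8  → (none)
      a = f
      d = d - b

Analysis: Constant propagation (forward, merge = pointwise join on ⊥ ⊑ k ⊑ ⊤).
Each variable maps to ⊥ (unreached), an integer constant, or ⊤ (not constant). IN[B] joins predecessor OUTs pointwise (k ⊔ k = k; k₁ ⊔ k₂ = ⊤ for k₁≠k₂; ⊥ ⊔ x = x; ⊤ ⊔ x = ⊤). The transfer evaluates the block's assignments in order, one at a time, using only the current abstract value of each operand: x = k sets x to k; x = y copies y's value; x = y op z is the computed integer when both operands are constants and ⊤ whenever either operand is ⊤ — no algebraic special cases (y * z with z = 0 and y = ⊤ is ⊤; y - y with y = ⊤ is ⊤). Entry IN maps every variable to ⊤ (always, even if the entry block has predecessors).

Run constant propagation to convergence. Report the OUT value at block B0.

Answer: {a: ⊤, b: ⊤, c: 0, d: ⊤, e: ⊤, f: 0}

Working:
Fixpoint table:
  B0:  IN=(all ⊤)  OUT={c:0, f:0; rest ⊤}
  B1:  IN={c:0, f:0; rest ⊤}  OUT={c:0, f:0; rest ⊤}
  B2:  IN={c:0, f:0; rest ⊤}  OUT={c:0, f:0; rest ⊤}
  B3:  IN={c:0, f:0; rest ⊤}  OUT={c:0, f:0; rest ⊤}
  B4:  IN={c:0, f:0; rest ⊤}  OUT={b:0, c:0, f:0; rest ⊤}
  B5:  IN={b:0, c:0, f:0; rest ⊤}  OUT={b:0, c:0, d:0, f:0; rest ⊤}
  B6:  IN={b:0, c:0, d:0, f:0; rest ⊤}  OUT={b:0, c:0, d:0, f:0; rest ⊤}
  B7:  IN={b:0, c:0, d:0, f:0; rest ⊤}  OUT={b:0, c:0, d:0, f:0; rest ⊤}
  B8:  IN={b:0, c:0, f:0; rest ⊤}  OUT={a:0, b:0, c:0, f:0; rest ⊤}

Merge at B0 (entry node, so the boundary value (all ⊤) is joined with the incoming edge(s)): IN[B0] = (all ⊤) ⊔ OUT[B4] = {a: ⊤, b: ⊤, c: ⊤, d: ⊤, e: ⊤, f: ⊤}
Applying B0's transfer function to that IN value gives OUT[B0] (row B0 above).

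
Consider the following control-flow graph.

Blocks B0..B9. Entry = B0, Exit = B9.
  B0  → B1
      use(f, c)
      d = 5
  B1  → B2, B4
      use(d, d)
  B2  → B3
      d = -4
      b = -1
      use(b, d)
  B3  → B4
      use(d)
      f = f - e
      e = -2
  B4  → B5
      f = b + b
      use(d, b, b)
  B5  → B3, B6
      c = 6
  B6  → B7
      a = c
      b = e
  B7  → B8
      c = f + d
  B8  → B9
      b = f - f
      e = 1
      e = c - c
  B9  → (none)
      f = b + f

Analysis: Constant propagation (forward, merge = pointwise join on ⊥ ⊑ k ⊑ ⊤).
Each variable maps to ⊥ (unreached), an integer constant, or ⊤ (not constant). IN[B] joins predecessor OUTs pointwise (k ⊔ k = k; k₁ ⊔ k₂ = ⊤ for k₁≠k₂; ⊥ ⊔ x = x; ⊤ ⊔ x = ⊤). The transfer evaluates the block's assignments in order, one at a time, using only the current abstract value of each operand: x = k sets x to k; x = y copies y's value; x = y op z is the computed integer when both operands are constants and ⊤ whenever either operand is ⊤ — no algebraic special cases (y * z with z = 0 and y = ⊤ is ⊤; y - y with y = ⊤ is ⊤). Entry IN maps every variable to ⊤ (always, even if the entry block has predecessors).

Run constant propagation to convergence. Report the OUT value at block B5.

Per-block solution:
  B0:   IN=(all ⊤)   OUT={d:5; rest ⊤}
  B1:   IN={d:5; rest ⊤}   OUT={d:5; rest ⊤}
  B2:   IN={d:5; rest ⊤}   OUT={b:-1, d:-4; rest ⊤}
  B3:   IN=(all ⊤)   OUT={e:-2; rest ⊤}
  B4:   IN=(all ⊤)   OUT=(all ⊤)
  B5:   IN=(all ⊤)   OUT={c:6; rest ⊤}
  B6:   IN={c:6; rest ⊤}   OUT={a:6, c:6; rest ⊤}
  B7:   IN={a:6, c:6; rest ⊤}   OUT={a:6; rest ⊤}
  B8:   IN={a:6; rest ⊤}   OUT={a:6; rest ⊤}
  B9:   IN={a:6; rest ⊤}   OUT={a:6; rest ⊤}

Merge at B5: IN[B5] = OUT[B4] = {a: ⊤, b: ⊤, c: ⊤, d: ⊤, e: ⊤, f: ⊤}
Applying B5's transfer function to that IN value gives OUT[B5] (row B5 above).

Answer: {a: ⊤, b: ⊤, c: 6, d: ⊤, e: ⊤, f: ⊤}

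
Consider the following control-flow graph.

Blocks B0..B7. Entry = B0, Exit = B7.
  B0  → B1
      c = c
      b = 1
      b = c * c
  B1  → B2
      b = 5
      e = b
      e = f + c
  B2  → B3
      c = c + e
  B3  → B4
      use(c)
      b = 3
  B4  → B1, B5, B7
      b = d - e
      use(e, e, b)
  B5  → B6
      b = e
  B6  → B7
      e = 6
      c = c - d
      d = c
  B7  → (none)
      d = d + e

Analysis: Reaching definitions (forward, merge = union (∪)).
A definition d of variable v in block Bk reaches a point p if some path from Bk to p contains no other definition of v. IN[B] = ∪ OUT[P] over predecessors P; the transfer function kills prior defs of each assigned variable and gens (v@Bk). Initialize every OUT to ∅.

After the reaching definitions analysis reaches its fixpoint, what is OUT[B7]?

Fixpoint table:
  B0:   IN={}   OUT={b@B0, c@B0}
  B1:   IN={b@B0, b@B4, c@B0, c@B2, e@B1}   OUT={b@B1, c@B0, c@B2, e@B1}
  B2:   IN={b@B1, c@B0, c@B2, e@B1}   OUT={b@B1, c@B2, e@B1}
  B3:   IN={b@B1, c@B2, e@B1}   OUT={b@B3, c@B2, e@B1}
  B4:   IN={b@B3, c@B2, e@B1}   OUT={b@B4, c@B2, e@B1}
  B5:   IN={b@B4, c@B2, e@B1}   OUT={b@B5, c@B2, e@B1}
  B6:   IN={b@B5, c@B2, e@B1}   OUT={b@B5, c@B6, d@B6, e@B6}
  B7:   IN={b@B4, b@B5, c@B2, c@B6, d@B6, e@B1, e@B6}   OUT={b@B4, b@B5, c@B2, c@B6, d@B7, e@B1, e@B6}

Merge at B7: IN[B7] = OUT[B4] ⊔ OUT[B6] = {b@B4, b@B5, c@B2, c@B6, d@B6, e@B1, e@B6}
Applying B7's transfer function to that IN value gives OUT[B7] (row B7 above).

Answer: {b@B4, b@B5, c@B2, c@B6, d@B7, e@B1, e@B6}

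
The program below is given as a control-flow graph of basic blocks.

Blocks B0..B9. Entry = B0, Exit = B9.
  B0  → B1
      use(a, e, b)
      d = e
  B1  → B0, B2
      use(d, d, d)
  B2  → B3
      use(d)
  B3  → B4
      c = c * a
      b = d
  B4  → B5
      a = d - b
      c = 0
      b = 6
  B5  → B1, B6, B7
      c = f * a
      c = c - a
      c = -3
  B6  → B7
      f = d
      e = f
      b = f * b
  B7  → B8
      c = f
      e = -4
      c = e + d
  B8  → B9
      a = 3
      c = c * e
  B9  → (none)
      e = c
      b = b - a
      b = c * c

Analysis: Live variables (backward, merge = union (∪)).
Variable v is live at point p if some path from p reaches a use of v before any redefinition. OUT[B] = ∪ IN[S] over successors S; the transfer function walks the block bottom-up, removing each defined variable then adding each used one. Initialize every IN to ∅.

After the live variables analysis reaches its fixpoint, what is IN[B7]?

Converged values:
  B0: | IN={a, b, c, e, f} | OUT={a, b, c, d, e, f}
  B1: | IN={a, b, c, d, e, f} | OUT={a, b, c, d, e, f}
  B2: | IN={a, c, d, e, f} | OUT={a, c, d, e, f}
  B3: | IN={a, c, d, e, f} | OUT={b, d, e, f}
  B4: | IN={b, d, e, f} | OUT={a, b, d, e, f}
  B5: | IN={a, b, d, e, f} | OUT={a, b, c, d, e, f}
  B6: | IN={b, d} | OUT={b, d, f}
  B7: | IN={b, d, f} | OUT={b, c, e}
  B8: | IN={b, c, e} | OUT={a, b, c}
  B9: | IN={a, b, c} | OUT={}

Merge at B7: OUT[B7] = IN[B8] = {b, c, e}
Applying B7's transfer function to that OUT value gives IN[B7] (row B7 above).

Answer: {b, d, f}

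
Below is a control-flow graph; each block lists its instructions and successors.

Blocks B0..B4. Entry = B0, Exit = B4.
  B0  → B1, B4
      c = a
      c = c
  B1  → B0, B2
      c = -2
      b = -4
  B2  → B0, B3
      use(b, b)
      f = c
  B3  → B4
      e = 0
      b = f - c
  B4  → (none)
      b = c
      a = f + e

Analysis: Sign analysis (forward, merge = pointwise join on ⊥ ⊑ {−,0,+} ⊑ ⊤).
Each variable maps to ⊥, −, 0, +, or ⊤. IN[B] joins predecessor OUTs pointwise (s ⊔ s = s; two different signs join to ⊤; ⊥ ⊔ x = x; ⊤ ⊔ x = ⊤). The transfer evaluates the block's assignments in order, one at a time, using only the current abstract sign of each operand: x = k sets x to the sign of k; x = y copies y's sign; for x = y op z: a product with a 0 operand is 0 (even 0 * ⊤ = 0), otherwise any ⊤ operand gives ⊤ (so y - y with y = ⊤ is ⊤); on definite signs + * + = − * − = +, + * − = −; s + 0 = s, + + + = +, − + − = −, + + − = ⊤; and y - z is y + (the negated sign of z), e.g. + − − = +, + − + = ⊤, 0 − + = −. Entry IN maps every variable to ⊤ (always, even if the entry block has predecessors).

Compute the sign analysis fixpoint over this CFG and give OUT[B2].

Answer: {a: ⊤, b: -, c: -, d: ⊤, e: ⊤, f: -}

Derivation:
Converged values:
  B0:   IN=(all ⊤)   OUT=(all ⊤)
  B1:   IN=(all ⊤)   OUT={b:-, c:-; rest ⊤}
  B2:   IN={b:-, c:-; rest ⊤}   OUT={b:-, c:-, f:-; rest ⊤}
  B3:   IN={b:-, c:-, f:-; rest ⊤}   OUT={c:-, e:0, f:-; rest ⊤}
  B4:   IN=(all ⊤)   OUT=(all ⊤)

Merge at B2: IN[B2] = OUT[B1] = {a: ⊤, b: -, c: -, d: ⊤, e: ⊤, f: ⊤}
Applying B2's transfer function to that IN value gives OUT[B2] (row B2 above).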